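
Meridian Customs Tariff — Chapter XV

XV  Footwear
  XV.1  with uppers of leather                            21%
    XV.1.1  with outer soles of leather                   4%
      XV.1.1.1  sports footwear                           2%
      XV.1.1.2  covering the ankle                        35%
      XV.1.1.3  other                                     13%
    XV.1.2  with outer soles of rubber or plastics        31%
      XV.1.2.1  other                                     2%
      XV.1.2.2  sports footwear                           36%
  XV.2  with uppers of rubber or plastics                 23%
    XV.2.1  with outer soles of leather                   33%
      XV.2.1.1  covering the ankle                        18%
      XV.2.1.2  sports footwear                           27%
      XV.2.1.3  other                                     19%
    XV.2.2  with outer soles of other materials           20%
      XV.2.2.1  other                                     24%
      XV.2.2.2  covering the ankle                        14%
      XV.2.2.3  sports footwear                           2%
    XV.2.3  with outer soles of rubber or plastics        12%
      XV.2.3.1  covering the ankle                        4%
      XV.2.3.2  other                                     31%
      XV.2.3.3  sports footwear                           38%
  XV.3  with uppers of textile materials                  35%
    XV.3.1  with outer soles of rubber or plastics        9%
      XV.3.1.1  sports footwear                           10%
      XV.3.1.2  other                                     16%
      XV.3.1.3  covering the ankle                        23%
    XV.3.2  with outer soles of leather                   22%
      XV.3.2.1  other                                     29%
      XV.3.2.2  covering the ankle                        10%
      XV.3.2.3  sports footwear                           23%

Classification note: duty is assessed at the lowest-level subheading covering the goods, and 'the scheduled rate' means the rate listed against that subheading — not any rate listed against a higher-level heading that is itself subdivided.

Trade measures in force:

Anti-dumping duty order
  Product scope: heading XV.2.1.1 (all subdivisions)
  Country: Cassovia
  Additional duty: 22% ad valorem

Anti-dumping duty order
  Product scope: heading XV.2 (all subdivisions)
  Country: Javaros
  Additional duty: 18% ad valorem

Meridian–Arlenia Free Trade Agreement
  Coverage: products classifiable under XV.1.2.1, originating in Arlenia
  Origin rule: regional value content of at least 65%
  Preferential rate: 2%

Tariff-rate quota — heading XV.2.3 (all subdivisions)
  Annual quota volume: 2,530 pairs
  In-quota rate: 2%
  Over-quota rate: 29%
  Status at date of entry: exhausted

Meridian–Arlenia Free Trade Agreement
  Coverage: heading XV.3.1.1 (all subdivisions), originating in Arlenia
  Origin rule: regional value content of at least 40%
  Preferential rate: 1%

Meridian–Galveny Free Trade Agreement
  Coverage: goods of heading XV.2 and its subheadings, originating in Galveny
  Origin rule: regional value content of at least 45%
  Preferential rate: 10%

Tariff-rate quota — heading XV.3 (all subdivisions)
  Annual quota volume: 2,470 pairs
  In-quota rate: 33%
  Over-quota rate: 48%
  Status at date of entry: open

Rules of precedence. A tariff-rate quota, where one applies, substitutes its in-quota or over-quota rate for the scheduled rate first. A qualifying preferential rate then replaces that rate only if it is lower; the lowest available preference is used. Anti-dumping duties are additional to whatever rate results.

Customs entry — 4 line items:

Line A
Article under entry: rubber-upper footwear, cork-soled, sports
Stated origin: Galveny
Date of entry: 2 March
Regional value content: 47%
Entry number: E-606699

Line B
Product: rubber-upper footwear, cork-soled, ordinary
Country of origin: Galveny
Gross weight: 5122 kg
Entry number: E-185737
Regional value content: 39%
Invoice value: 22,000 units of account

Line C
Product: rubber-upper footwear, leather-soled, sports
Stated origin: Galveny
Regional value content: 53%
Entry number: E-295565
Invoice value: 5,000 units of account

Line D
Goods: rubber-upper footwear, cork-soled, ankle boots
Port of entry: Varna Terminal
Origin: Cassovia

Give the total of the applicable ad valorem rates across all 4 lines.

Line A: rubber-upper → XV.2; cork-soled → XV.2.2; sports → XV.2.2.3. Scheduled 2%. Galveny agreement on XV.2: RVC ≥ 45% → 10% available; preference 10% not lower than 2% → no reduction. → 2%.
Line B: rubber-upper → XV.2; cork-soled → XV.2.2; ordinary → XV.2.2.1. Scheduled 24%. Galveny agreement on XV.2: RVC < 45%. → 24%.
Line C: rubber-upper → XV.2; leather-soled → XV.2.1; sports → XV.2.1.2. Scheduled 27%. Galveny agreement on XV.2: RVC ≥ 45% → 10% available; preferential 10%. → 10%.
Line D: rubber-upper → XV.2; cork-soled → XV.2.2; ankle boots → XV.2.2.2. Scheduled 14%. No special measure applies. → 14%.
Sum: 2% + 24% + 10% + 14% = 50%.

50%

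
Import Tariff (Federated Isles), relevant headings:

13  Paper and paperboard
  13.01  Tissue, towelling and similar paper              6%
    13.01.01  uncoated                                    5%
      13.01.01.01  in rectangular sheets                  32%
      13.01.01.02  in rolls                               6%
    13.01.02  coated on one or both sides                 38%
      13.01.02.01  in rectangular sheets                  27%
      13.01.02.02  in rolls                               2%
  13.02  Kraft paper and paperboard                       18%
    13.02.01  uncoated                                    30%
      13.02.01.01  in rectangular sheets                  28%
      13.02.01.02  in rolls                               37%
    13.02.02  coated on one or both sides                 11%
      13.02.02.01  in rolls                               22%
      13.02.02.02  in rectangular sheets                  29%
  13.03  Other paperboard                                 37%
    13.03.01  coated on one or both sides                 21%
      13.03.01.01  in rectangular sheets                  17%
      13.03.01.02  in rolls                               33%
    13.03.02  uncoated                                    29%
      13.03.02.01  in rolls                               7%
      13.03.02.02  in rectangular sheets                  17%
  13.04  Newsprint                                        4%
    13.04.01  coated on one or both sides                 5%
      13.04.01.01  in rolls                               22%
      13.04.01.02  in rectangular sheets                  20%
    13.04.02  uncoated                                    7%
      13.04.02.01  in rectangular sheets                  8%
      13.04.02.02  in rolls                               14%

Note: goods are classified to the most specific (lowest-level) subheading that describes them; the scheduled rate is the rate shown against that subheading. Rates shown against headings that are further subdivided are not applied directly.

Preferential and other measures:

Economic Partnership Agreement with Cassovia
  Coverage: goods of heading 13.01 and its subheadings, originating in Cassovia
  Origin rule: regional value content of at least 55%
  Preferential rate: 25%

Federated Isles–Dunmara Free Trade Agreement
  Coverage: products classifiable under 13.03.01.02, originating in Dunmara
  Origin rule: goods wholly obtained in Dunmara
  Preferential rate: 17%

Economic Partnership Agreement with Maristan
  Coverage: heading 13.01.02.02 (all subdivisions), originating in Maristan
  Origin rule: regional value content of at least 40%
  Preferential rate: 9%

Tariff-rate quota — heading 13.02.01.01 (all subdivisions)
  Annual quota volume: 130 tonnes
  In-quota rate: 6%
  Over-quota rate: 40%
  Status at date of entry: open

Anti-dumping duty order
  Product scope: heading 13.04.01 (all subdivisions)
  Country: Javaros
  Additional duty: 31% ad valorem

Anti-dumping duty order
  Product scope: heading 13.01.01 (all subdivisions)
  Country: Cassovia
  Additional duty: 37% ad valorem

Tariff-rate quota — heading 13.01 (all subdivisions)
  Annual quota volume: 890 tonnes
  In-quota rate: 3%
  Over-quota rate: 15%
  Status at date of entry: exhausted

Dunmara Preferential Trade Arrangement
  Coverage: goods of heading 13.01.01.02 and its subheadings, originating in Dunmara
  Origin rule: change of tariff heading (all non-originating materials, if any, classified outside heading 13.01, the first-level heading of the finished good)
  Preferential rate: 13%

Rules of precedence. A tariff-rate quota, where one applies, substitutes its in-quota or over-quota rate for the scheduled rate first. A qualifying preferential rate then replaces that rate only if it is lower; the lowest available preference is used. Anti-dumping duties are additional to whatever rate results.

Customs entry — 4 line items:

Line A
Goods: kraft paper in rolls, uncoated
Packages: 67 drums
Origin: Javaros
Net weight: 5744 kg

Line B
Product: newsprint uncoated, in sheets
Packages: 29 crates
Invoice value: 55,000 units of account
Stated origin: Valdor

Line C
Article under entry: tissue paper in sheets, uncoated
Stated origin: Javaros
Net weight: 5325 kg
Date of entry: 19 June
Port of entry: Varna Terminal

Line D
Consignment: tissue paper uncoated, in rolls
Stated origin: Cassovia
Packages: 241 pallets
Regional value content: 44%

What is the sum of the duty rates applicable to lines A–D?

112%

Line A: kraft paper → 13.02; uncoated → 13.02.01; in rolls → 13.02.01.02. Scheduled 37%. No special measure applies. → 37%.
Line B: newsprint → 13.04; uncoated → 13.04.02; in sheets → 13.04.02.01. Scheduled 8%. No special measure applies. → 8%.
Line C: tissue paper → 13.01; uncoated → 13.01.01; in sheets → 13.01.01.01. Scheduled 32%. quota on 13.01 exhausted → over-quota 15%. → 15%.
Line D: tissue paper → 13.01; uncoated → 13.01.01; in rolls → 13.01.01.02. Scheduled 6%. quota on 13.01 exhausted → over-quota 15%; Cassovia agreement on 13.01: RVC < 55%; anti-dumping (Cassovia, 13.01.01): +37%; total 15% + 37% = 52%. → 52%.
Sum: 37% + 8% + 15% + 52% = 112%.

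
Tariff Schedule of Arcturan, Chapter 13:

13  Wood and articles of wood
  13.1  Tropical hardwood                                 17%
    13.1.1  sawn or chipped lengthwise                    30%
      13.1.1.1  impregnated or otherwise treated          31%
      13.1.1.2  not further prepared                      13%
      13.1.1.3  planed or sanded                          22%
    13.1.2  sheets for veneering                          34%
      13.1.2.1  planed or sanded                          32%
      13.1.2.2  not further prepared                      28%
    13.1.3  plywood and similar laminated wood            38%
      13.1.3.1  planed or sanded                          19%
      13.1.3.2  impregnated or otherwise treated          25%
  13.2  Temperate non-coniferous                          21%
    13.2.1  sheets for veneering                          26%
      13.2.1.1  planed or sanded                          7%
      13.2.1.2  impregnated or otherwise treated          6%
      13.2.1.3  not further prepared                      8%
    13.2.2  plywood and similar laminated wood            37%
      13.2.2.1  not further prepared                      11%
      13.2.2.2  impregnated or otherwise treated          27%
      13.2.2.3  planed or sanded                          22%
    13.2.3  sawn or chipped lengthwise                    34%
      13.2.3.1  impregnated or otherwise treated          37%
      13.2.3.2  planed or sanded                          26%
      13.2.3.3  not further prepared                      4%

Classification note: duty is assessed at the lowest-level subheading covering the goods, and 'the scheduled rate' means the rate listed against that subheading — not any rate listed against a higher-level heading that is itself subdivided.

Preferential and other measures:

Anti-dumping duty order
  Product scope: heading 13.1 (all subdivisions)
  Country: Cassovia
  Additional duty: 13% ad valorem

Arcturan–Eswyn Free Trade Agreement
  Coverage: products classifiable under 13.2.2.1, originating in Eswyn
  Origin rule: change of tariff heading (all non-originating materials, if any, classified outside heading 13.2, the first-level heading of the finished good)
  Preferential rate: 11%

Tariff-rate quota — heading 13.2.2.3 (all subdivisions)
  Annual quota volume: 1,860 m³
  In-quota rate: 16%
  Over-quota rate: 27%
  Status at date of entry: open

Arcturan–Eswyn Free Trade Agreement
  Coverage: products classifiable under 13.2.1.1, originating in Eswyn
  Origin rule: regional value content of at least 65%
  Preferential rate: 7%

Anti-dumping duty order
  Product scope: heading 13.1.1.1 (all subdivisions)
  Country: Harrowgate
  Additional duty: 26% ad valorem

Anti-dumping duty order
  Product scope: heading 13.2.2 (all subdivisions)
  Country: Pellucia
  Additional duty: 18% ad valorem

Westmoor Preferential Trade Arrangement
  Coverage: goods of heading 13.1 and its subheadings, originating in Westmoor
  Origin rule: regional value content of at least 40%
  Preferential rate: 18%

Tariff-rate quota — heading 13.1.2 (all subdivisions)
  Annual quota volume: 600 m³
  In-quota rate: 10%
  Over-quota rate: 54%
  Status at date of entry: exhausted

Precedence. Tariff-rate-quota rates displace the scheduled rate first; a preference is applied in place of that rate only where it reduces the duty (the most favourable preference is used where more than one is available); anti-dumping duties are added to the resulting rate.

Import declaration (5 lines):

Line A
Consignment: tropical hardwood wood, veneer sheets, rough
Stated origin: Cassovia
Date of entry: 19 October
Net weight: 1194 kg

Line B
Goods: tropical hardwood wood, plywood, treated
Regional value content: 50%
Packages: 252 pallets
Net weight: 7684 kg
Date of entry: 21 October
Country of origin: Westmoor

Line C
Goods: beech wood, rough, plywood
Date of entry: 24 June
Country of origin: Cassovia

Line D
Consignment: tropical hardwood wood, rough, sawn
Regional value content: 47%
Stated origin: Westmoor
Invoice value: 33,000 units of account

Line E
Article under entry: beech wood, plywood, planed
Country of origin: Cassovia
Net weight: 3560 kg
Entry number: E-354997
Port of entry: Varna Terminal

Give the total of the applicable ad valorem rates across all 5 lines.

125%

Line A: tropical hardwood → 13.1; veneer sheets → 13.1.2; rough → 13.1.2.2. Scheduled 28%. quota on 13.1.2 exhausted → over-quota 54%; anti-dumping (Cassovia, 13.1): +13%; total 54% + 13% = 67%. → 67%.
Line B: tropical hardwood → 13.1; plywood → 13.1.3; treated → 13.1.3.2. Scheduled 25%. Westmoor agreement on 13.1: RVC ≥ 40% → 18% available; preferential 18%. → 18%.
Line C: beech → 13.2; plywood → 13.2.2; rough → 13.2.2.1. Scheduled 11%. No special measure applies. → 11%.
Line D: tropical hardwood → 13.1; sawn → 13.1.1; rough → 13.1.1.2. Scheduled 13%. Westmoor agreement on 13.1: RVC ≥ 40% → 18% available; preference 18% not lower than 13% → no reduction. → 13%.
Line E: beech → 13.2; plywood → 13.2.2; planed → 13.2.2.3. Scheduled 22%. quota on 13.2.2.3 open → in-quota 16%. → 16%.
Sum: 67% + 18% + 11% + 13% + 16% = 125%.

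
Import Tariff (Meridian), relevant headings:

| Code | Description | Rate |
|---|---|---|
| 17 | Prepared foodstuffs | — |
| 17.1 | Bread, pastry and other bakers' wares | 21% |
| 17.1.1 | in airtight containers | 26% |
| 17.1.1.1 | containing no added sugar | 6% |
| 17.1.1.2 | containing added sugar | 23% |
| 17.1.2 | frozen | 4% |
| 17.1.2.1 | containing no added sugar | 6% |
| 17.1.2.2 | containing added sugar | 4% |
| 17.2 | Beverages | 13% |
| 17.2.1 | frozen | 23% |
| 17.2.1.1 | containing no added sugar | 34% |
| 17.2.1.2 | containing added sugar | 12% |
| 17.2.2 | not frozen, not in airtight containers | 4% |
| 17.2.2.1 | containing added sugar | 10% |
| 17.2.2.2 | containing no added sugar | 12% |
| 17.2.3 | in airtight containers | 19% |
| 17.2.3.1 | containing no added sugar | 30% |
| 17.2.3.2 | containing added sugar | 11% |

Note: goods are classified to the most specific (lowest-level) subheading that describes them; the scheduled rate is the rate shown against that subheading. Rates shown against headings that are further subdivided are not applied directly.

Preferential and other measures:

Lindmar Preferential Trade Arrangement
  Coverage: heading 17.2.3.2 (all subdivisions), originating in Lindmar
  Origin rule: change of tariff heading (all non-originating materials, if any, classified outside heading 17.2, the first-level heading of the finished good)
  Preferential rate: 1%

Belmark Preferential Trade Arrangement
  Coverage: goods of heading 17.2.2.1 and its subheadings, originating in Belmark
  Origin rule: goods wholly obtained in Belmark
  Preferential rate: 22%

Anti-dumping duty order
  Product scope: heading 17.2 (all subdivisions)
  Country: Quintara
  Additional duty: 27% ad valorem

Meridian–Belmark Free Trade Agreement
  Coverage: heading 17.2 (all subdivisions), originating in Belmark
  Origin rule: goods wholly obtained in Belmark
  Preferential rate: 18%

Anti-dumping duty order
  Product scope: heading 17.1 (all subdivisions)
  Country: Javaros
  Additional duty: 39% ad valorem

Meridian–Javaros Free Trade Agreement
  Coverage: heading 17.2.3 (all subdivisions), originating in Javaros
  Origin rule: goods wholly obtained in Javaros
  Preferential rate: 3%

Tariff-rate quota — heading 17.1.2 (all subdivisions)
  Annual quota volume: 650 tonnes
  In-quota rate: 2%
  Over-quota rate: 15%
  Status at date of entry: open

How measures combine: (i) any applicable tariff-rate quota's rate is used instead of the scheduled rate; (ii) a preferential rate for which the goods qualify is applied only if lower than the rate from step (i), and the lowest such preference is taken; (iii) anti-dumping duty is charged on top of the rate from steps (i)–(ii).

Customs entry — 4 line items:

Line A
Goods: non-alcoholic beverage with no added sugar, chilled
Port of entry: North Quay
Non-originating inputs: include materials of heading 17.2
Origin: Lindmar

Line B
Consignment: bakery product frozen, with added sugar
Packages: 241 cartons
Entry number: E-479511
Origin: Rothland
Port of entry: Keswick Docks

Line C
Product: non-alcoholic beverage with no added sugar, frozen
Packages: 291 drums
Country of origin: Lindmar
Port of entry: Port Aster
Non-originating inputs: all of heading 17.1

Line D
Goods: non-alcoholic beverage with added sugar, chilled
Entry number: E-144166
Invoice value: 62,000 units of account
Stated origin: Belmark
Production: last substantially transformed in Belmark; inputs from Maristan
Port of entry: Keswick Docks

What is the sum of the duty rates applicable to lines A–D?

58%

Line A: non-alcoholic beverage → 17.2; chilled → 17.2.2; with no added sugar → 17.2.2.2. Scheduled 12%. Lindmar agreement on 17.2.3.2: 17.2.2.2 not covered. → 12%.
Line B: bakery product → 17.1; frozen → 17.1.2; with added sugar → 17.1.2.2. Scheduled 4%. quota on 17.1.2 open → in-quota 2%. → 2%.
Line C: non-alcoholic beverage → 17.2; frozen → 17.2.1; with no added sugar → 17.2.1.1. Scheduled 34%. Lindmar agreement on 17.2.3.2: 17.2.1.1 not covered. → 34%.
Line D: non-alcoholic beverage → 17.2; chilled → 17.2.2; with added sugar → 17.2.2.1. Scheduled 10%. Belmark agreement on 17.2.2.1: not wholly obtained; Belmark agreement on 17.2: not wholly obtained. → 10%.
Sum: 12% + 2% + 34% + 10% = 58%.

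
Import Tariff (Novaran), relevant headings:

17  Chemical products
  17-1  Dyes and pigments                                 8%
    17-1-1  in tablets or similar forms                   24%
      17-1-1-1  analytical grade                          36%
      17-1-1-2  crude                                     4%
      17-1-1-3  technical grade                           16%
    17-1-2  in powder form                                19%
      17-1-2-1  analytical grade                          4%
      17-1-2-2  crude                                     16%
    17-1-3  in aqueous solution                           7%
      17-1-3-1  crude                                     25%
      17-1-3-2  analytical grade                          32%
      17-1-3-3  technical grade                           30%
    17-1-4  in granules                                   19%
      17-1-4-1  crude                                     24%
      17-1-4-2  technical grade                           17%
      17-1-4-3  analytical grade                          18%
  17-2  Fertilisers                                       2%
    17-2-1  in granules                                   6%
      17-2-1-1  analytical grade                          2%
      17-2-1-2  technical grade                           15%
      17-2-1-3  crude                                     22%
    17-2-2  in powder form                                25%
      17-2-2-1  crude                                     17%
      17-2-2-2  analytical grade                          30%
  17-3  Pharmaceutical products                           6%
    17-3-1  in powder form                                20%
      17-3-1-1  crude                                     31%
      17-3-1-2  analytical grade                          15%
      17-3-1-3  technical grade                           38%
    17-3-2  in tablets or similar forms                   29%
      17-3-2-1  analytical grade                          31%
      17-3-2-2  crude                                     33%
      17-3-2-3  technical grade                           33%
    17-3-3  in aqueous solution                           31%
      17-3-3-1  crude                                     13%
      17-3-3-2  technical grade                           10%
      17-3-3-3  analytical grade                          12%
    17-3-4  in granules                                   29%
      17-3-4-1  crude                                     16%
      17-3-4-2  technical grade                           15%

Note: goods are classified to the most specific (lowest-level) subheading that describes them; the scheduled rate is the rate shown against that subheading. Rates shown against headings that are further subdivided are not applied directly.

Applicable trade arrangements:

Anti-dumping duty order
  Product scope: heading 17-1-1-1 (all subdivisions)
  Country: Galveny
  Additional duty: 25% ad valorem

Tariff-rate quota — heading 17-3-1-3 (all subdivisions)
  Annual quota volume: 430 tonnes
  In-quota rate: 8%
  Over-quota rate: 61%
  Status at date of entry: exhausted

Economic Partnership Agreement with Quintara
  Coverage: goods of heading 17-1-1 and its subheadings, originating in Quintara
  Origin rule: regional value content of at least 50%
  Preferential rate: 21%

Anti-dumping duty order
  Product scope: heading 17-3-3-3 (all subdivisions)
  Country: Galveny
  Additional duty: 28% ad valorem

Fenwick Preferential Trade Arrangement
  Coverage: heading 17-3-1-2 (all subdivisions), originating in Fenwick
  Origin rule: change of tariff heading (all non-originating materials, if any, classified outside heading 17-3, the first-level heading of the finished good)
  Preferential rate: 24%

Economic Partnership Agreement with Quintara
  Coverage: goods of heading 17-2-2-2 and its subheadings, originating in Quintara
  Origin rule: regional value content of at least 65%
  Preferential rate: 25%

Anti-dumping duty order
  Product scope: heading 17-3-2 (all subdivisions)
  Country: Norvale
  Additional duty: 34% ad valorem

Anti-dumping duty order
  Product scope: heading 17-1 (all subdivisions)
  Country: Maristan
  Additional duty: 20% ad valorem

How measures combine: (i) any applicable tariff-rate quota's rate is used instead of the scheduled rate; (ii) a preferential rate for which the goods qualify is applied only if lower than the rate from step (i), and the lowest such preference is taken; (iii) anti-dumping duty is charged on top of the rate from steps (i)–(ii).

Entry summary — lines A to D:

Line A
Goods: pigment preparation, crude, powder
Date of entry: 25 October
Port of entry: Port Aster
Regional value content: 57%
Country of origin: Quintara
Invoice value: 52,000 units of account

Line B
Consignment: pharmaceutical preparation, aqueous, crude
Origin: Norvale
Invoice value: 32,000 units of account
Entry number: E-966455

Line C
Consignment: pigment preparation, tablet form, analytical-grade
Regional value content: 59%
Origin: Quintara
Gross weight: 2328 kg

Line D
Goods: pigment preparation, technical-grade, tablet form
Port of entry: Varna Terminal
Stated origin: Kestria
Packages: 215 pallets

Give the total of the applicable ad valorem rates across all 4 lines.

Line A: pigment → 17-1; powder → 17-1-2; crude → 17-1-2-2. Scheduled 16%. Quintara agreement on 17-1-1: 17-1-2-2 not covered; Quintara agreement on 17-2-2-2: 17-1-2-2 not covered. → 16%.
Line B: pharmaceutical → 17-3; aqueous → 17-3-3; crude → 17-3-3-1. Scheduled 13%. No special measure applies. → 13%.
Line C: pigment → 17-1; tablet form → 17-1-1; analytical-grade → 17-1-1-1. Scheduled 36%. Quintara agreement on 17-1-1: RVC ≥ 50% → 21% available; Quintara agreement on 17-2-2-2: 17-1-1-1 not covered; preferential 21%. → 21%.
Line D: pigment → 17-1; tablet form → 17-1-1; technical-grade → 17-1-1-3. Scheduled 16%. No special measure applies. → 16%.
Sum: 16% + 13% + 21% + 16% = 66%.

66%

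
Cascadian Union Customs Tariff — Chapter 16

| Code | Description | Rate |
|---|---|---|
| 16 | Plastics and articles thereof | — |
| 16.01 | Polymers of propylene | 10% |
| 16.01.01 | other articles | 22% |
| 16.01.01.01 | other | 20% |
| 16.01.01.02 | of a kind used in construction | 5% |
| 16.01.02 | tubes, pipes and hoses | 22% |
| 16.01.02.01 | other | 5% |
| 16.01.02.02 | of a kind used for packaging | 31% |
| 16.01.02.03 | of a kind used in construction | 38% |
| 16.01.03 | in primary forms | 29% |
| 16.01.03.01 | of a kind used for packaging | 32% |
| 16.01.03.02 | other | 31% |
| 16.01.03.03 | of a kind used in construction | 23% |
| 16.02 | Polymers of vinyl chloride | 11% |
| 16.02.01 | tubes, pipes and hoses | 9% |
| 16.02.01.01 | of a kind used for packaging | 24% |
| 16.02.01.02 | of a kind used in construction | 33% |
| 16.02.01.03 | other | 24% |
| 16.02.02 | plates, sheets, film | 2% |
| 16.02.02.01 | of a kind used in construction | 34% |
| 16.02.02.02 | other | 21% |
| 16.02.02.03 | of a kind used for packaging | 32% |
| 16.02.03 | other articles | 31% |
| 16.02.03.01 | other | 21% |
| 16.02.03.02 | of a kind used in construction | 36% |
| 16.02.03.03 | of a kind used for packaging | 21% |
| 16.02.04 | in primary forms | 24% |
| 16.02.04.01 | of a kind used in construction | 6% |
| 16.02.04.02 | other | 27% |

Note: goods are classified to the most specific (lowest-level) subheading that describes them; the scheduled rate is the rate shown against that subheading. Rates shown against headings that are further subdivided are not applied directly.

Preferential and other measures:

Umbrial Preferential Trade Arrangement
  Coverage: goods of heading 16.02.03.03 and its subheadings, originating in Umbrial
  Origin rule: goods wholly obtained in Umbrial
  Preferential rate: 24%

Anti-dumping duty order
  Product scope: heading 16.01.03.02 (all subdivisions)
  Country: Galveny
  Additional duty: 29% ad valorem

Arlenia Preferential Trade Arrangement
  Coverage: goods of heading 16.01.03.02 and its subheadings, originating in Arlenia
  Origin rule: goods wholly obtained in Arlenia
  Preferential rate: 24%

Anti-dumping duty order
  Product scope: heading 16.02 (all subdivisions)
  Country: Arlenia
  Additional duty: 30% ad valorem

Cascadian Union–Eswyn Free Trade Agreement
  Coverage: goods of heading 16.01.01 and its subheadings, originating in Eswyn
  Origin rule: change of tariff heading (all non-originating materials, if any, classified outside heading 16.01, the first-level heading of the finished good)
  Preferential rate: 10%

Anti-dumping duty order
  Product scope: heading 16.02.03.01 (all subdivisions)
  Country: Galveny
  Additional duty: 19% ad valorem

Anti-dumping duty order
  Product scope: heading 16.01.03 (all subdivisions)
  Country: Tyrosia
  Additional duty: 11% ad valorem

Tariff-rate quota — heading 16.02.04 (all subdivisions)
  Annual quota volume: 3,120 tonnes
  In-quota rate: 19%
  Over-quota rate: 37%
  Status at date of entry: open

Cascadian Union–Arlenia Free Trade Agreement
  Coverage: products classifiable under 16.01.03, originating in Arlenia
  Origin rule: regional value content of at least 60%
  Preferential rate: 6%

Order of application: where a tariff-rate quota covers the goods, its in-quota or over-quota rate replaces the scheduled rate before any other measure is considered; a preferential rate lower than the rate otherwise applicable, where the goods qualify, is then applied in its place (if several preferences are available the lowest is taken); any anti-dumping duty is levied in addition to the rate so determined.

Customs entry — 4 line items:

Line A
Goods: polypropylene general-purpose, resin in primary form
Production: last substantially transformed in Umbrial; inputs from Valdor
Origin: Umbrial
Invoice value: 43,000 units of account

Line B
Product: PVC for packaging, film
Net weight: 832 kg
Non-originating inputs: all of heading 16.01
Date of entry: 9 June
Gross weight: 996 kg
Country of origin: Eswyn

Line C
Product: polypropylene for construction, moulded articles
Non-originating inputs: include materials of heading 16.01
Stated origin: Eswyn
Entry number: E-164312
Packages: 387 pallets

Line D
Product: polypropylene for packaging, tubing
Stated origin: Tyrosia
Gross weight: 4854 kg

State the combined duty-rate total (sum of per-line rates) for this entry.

99%

Line A: polypropylene → 16.01; resin in primary form → 16.01.03; general-purpose → 16.01.03.02. Scheduled 31%. Umbrial agreement on 16.02.03.03: 16.01.03.02 not covered. → 31%.
Line B: PVC → 16.02; film → 16.02.02; for packaging → 16.02.02.03. Scheduled 32%. Eswyn agreement on 16.01.01: 16.02.02.03 not covered. → 32%.
Line C: polypropylene → 16.01; moulded articles → 16.01.01; for construction → 16.01.01.02. Scheduled 5%. Eswyn agreement on 16.01.01: CTH not met. → 5%.
Line D: polypropylene → 16.01; tubing → 16.01.02; for packaging → 16.01.02.02. Scheduled 31%. No special measure applies. → 31%.
Sum: 31% + 32% + 5% + 31% = 99%.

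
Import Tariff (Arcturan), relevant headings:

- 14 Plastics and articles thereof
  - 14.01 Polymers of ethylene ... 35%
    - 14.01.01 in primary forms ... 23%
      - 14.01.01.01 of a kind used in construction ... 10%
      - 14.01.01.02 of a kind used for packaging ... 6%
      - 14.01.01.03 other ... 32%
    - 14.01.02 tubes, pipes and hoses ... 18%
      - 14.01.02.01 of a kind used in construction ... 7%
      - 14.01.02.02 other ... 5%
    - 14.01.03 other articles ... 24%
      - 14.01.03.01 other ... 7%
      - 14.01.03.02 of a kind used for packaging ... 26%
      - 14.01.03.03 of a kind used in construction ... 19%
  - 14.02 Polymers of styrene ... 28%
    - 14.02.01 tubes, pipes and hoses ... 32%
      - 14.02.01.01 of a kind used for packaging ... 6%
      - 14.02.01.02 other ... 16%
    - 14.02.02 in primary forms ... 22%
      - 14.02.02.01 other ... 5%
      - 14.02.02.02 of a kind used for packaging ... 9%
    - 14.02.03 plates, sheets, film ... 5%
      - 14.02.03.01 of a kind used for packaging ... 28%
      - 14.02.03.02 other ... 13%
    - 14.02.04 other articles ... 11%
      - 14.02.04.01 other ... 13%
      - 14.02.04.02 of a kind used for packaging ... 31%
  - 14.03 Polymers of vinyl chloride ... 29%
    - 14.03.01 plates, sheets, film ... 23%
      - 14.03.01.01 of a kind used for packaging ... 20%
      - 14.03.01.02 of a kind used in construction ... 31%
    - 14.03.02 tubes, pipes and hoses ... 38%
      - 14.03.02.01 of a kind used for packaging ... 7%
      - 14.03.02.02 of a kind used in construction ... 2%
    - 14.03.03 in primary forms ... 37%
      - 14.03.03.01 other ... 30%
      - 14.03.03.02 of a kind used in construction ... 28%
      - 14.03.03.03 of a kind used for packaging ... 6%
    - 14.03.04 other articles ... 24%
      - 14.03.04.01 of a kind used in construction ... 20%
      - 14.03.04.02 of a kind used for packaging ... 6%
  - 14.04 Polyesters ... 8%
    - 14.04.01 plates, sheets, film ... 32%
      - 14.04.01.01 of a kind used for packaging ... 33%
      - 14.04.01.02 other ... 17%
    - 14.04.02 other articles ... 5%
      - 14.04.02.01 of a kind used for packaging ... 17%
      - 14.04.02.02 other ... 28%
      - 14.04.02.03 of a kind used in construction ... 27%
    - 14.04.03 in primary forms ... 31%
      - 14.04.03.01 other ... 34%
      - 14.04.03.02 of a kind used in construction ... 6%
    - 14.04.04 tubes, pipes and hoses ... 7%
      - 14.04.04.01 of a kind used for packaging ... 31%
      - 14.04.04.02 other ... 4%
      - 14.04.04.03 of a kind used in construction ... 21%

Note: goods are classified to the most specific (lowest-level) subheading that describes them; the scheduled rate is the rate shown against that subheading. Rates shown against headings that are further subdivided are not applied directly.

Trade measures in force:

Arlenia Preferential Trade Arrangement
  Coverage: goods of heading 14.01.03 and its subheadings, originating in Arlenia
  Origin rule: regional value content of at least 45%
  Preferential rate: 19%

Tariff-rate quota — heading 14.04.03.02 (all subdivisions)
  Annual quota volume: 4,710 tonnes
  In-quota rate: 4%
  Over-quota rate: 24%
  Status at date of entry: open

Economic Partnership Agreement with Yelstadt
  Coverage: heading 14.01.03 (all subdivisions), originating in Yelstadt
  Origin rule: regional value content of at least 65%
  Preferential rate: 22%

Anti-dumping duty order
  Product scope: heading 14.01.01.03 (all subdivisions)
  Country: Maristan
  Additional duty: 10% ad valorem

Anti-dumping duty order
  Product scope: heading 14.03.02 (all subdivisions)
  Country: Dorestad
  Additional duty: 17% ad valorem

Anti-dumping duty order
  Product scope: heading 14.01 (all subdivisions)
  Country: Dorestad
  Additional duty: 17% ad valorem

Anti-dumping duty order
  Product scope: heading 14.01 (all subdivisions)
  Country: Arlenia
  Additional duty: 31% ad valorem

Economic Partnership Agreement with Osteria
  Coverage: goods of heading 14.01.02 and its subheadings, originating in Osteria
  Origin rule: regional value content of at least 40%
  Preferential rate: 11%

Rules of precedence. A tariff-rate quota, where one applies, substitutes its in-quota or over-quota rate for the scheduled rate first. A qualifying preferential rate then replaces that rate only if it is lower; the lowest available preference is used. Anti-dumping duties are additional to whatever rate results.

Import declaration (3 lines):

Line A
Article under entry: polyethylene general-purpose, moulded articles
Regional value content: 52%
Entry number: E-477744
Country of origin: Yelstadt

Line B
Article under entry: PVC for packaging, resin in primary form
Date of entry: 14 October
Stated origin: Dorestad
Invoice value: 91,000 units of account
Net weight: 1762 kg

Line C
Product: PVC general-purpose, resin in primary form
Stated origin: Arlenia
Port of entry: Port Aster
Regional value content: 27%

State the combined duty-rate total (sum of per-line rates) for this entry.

43%

Line A: polyethylene → 14.01; moulded articles → 14.01.03; general-purpose → 14.01.03.01. Scheduled 7%. Yelstadt agreement on 14.01.03: RVC < 65%. → 7%.
Line B: PVC → 14.03; resin in primary form → 14.03.03; for packaging → 14.03.03.03. Scheduled 6%. No special measure applies. → 6%.
Line C: PVC → 14.03; resin in primary form → 14.03.03; general-purpose → 14.03.03.01. Scheduled 30%. Arlenia agreement on 14.01.03: 14.03.03.01 not covered. → 30%.
Sum: 7% + 6% + 30% = 43%.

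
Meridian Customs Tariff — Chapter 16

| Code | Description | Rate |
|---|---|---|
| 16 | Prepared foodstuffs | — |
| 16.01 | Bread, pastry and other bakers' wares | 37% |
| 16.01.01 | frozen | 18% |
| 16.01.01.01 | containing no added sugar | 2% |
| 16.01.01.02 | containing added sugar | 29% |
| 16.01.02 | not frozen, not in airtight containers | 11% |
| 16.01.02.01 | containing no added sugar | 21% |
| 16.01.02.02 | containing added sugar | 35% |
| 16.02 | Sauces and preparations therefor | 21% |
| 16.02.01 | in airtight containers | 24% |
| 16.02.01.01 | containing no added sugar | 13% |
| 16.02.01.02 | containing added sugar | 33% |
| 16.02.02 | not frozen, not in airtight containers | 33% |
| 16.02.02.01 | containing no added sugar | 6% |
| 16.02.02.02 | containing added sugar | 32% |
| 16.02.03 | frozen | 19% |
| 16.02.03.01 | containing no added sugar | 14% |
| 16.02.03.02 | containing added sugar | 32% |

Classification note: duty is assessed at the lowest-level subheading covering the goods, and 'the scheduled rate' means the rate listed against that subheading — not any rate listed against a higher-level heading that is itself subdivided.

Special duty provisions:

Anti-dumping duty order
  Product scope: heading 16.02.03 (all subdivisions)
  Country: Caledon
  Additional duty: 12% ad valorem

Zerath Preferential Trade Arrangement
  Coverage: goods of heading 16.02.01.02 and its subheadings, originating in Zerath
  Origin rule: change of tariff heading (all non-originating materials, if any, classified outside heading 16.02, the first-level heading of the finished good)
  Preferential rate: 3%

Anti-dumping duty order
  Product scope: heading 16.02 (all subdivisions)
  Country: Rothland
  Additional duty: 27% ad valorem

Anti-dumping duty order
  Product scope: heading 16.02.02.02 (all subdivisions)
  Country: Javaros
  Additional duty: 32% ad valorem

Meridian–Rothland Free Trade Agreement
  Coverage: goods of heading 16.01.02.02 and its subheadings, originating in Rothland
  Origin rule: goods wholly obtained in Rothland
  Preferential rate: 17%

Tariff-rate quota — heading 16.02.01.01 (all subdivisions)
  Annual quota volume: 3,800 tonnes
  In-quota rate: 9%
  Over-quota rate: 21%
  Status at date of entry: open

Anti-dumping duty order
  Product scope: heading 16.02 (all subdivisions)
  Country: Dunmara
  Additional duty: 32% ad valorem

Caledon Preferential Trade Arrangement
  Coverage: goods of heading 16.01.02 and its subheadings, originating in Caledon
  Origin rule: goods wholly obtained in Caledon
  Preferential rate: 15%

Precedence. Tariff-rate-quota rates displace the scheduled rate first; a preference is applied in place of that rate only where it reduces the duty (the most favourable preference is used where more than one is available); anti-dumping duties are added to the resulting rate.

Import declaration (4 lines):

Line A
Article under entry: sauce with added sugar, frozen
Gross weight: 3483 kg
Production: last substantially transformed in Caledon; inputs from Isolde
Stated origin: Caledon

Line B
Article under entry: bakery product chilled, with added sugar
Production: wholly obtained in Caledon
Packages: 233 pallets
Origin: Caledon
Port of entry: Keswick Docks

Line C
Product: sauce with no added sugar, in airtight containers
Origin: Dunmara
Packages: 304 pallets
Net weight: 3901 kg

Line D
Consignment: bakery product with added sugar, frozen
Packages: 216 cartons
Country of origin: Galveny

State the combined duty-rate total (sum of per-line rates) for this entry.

Line A: sauce → 16.02; frozen → 16.02.03; with added sugar → 16.02.03.02. Scheduled 32%. Caledon agreement on 16.01.02: 16.02.03.02 not covered; anti-dumping (Caledon, 16.02.03): +12%; total 32% + 12% = 44%. → 44%.
Line B: bakery product → 16.01; chilled → 16.01.02; with added sugar → 16.01.02.02. Scheduled 35%. Caledon agreement on 16.01.02: wholly obtained → 15% available; preferential 15%. → 15%.
Line C: sauce → 16.02; in airtight containers → 16.02.01; with no added sugar → 16.02.01.01. Scheduled 13%. quota on 16.02.01.01 open → in-quota 9%; anti-dumping (Dunmara, 16.02): +32%; total 9% + 32% = 41%. → 41%.
Line D: bakery product → 16.01; frozen → 16.01.01; with added sugar → 16.01.01.02. Scheduled 29%. No special measure applies. → 29%.
Sum: 44% + 15% + 41% + 29% = 129%.

129%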